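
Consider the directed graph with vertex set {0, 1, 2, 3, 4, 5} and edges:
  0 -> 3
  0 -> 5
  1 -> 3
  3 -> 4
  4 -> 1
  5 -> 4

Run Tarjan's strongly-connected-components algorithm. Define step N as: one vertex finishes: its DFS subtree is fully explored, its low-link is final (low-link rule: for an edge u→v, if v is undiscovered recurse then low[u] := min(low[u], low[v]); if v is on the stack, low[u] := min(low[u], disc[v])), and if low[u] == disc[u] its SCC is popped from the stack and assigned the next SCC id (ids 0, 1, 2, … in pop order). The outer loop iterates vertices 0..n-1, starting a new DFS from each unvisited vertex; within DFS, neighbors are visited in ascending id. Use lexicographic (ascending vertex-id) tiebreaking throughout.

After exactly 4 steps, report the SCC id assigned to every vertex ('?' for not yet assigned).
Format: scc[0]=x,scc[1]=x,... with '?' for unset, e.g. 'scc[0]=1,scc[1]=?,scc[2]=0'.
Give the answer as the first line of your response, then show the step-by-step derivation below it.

scc[0]=?,scc[1]=0,scc[2]=?,scc[3]=0,scc[4]=0,scc[5]=1

step 1: low=(low[0]=0,low[1]=1,low[2]=?,low[3]=1,low[4]=2,low[5]=?); scc=(scc[0]=?,scc[1]=?,scc[2]=?,scc[3]=?,scc[4]=?,scc[5]=?)
step 2: low=(low[0]=0,low[1]=1,low[2]=?,low[3]=1,low[4]=1,low[5]=?); scc=(scc[0]=?,scc[1]=?,scc[2]=?,scc[3]=?,scc[4]=?,scc[5]=?)
step 3: low=(low[0]=0,low[1]=1,low[2]=?,low[3]=1,low[4]=1,low[5]=?); scc=(scc[0]=?,scc[1]=0,scc[2]=?,scc[3]=0,scc[4]=0,scc[5]=?)
step 4: low=(low[0]=0,low[1]=1,low[2]=?,low[3]=1,low[4]=1,low[5]=4); scc=(scc[0]=?,scc[1]=0,scc[2]=?,scc[3]=0,scc[4]=0,scc[5]=1)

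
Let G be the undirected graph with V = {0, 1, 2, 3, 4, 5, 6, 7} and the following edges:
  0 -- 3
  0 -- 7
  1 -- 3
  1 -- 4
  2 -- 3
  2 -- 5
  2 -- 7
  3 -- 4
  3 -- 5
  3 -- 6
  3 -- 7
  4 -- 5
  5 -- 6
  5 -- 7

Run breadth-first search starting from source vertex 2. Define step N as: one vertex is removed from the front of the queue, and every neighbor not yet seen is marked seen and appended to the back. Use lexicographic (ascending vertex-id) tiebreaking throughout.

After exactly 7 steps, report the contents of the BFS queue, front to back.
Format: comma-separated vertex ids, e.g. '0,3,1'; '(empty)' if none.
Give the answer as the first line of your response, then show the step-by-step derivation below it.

6

step 1: dequeue 2; queue=[3,5,7]; order=2
step 2: dequeue 3; queue=[5,7,0,1,4,6]; order=2,3
step 3: dequeue 5; queue=[7,0,1,4,6]; order=2,3,5
step 4: dequeue 7; queue=[0,1,4,6]; order=2,3,5,7
step 5: dequeue 0; queue=[1,4,6]; order=2,3,5,7,0
step 6: dequeue 1; queue=[4,6]; order=2,3,5,7,0,1
step 7: dequeue 4; queue=[6]; order=2,3,5,7,0,1,4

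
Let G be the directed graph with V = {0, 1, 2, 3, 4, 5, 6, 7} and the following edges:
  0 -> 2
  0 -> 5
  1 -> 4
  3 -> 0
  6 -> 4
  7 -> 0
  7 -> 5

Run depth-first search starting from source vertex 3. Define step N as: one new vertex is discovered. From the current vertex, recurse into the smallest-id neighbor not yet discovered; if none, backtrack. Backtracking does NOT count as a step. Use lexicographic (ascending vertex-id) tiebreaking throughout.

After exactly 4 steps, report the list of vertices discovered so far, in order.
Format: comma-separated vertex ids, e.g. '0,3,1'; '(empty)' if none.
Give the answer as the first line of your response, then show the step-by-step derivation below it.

3,0,2,5

step 1: discover 3; path=3; order=3
step 2: discover 0; path=3>0; order=3,0
step 3: discover 2; path=3>0>2; order=3,0,2
step 4: discover 5; path=3>0>5; order=3,0,2,5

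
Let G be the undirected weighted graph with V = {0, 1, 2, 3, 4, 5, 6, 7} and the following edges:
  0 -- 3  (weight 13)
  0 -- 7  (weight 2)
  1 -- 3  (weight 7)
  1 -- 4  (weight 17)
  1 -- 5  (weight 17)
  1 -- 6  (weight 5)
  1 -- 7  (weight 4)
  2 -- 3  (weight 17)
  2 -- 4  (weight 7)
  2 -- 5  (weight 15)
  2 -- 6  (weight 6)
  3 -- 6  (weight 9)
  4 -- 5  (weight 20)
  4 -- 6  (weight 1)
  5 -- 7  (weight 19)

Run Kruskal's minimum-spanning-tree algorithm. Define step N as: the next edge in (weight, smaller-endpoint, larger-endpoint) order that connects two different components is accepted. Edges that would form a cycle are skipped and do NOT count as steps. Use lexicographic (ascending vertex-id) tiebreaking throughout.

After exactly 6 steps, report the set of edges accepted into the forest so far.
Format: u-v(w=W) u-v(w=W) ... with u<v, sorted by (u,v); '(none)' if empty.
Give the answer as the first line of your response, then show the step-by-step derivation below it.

0-7(w=2) 1-3(w=7) 1-6(w=5) 1-7(w=4) 2-6(w=6) 4-6(w=1)

step 1: add edge 4-6 (w=1); MST = {4-6(w=1)}
step 2: add edge 0-7 (w=2); MST = {0-7(w=2) 4-6(w=1)}
step 3: add edge 1-7 (w=4); MST = {0-7(w=2) 1-7(w=4) 4-6(w=1)}
step 4: add edge 1-6 (w=5); MST = {0-7(w=2) 1-6(w=5) 1-7(w=4) 4-6(w=1)}
step 5: add edge 2-6 (w=6); MST = {0-7(w=2) 1-6(w=5) 1-7(w=4) 2-6(w=6) 4-6(w=1)}
step 6: add edge 1-3 (w=7); MST = {0-7(w=2) 1-3(w=7) 1-6(w=5) 1-7(w=4) 2-6(w=6) 4-6(w=1)}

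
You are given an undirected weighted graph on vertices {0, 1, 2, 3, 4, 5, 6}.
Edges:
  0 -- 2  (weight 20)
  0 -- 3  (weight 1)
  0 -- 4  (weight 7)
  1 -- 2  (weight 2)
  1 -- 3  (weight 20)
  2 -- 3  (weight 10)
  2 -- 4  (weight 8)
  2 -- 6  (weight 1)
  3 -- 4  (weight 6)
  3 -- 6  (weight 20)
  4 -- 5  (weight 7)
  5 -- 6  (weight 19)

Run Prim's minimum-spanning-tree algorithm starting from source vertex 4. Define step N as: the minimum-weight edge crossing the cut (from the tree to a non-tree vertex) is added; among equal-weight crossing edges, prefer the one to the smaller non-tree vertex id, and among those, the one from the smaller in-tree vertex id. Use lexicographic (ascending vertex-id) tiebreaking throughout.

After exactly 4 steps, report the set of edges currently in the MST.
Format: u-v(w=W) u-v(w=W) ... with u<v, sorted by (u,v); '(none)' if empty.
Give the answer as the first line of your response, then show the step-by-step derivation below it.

0-3(w=1) 2-4(w=8) 3-4(w=6) 4-5(w=7)

step 1: add edge 3-4 (w=6); MST = {3-4(w=6)}
step 2: add edge 0-3 (w=1); MST = {0-3(w=1) 3-4(w=6)}
step 3: add edge 4-5 (w=7); MST = {0-3(w=1) 3-4(w=6) 4-5(w=7)}
step 4: add edge 2-4 (w=8); MST = {0-3(w=1) 2-4(w=8) 3-4(w=6) 4-5(w=7)}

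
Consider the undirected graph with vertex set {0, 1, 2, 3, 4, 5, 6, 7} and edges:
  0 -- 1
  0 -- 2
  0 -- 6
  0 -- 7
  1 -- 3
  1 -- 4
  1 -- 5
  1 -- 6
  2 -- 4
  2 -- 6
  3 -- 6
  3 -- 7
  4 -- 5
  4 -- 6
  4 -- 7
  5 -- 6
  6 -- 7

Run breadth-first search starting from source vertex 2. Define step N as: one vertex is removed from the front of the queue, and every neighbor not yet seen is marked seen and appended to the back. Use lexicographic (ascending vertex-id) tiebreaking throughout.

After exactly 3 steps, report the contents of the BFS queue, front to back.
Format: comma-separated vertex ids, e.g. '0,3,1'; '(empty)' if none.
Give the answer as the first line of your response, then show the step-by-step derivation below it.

6,1,7,5

step 1: dequeue 2; queue=[0,4,6]; order=2
step 2: dequeue 0; queue=[4,6,1,7]; order=2,0
step 3: dequeue 4; queue=[6,1,7,5]; order=2,0,4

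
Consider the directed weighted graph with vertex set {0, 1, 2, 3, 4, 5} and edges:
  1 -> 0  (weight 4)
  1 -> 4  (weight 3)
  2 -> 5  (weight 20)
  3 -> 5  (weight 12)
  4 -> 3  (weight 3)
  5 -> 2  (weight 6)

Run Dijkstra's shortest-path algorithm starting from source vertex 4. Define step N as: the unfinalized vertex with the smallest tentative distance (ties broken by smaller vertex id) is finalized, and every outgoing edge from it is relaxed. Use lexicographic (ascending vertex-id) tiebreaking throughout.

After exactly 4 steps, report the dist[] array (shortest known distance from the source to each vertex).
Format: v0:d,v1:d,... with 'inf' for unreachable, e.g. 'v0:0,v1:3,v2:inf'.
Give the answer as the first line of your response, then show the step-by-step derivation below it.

v0:inf,v1:inf,v2:21,v3:3,v4:0,v5:15

step 1: dist = v0:inf,v1:inf,v2:inf,v3:3,v4:0,v5:inf
step 2: dist = v0:inf,v1:inf,v2:inf,v3:3,v4:0,v5:15
step 3: dist = v0:inf,v1:inf,v2:21,v3:3,v4:0,v5:15
step 4: dist = v0:inf,v1:inf,v2:21,v3:3,v4:0,v5:15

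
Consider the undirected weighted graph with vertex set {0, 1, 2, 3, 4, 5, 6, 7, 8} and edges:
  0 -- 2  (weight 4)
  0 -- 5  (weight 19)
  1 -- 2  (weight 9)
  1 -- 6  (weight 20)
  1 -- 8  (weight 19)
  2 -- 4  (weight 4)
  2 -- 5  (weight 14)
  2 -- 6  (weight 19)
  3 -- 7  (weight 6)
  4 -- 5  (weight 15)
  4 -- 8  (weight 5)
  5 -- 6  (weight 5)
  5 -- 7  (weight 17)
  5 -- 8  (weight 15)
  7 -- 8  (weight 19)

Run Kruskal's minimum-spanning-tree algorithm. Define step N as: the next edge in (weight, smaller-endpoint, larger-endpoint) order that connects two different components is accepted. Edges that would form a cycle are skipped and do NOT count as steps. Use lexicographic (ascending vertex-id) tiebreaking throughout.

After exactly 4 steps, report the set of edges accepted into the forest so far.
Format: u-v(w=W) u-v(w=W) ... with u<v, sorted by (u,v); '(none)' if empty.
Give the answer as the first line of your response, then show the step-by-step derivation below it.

0-2(w=4) 2-4(w=4) 4-8(w=5) 5-6(w=5)

step 1: add edge 0-2 (w=4); MST = {0-2(w=4)}
step 2: add edge 2-4 (w=4); MST = {0-2(w=4) 2-4(w=4)}
step 3: add edge 4-8 (w=5); MST = {0-2(w=4) 2-4(w=4) 4-8(w=5)}
step 4: add edge 5-6 (w=5); MST = {0-2(w=4) 2-4(w=4) 4-8(w=5) 5-6(w=5)}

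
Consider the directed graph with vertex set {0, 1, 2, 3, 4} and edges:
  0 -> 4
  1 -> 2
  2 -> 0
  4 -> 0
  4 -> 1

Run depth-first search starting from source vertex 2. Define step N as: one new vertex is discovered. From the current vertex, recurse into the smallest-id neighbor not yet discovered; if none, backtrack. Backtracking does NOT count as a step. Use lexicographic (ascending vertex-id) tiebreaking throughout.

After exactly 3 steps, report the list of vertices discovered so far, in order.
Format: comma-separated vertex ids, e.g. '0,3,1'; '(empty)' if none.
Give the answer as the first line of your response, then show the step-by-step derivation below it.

2,0,4

step 1: discover 2; path=2; order=2
step 2: discover 0; path=2>0; order=2,0
step 3: discover 4; path=2>0>4; order=2,0,4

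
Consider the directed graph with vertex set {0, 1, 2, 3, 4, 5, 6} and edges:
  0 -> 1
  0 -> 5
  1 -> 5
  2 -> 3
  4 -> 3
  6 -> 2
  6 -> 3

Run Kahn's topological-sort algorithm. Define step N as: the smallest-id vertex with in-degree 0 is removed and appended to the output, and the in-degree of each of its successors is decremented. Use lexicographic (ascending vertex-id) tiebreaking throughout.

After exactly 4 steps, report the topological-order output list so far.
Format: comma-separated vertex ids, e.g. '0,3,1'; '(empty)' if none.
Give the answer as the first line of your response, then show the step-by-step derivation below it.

0,1,4,5

step 1: output 0; order=[0]; indeg=(0,0,1,3,0,1,0)
step 2: output 1; order=[0,1]; indeg=(0,0,1,3,0,0,0)
step 3: output 4; order=[0,1,4]; indeg=(0,0,1,2,0,0,0)
step 4: output 5; order=[0,1,4,5]; indeg=(0,0,1,2,0,0,0)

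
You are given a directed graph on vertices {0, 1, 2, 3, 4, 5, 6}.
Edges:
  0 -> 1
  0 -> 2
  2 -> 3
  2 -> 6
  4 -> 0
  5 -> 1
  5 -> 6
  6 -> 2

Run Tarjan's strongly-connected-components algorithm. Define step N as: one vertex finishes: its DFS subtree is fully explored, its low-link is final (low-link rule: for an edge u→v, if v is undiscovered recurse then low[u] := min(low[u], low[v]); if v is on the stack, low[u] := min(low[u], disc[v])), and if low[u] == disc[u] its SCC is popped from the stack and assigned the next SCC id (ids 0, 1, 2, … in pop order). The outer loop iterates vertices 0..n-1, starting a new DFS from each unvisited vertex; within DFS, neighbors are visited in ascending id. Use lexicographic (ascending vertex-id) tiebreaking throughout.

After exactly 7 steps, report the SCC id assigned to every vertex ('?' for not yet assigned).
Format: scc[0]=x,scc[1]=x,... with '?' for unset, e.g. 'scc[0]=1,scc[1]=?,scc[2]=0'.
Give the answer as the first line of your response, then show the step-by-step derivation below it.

scc[0]=3,scc[1]=0,scc[2]=2,scc[3]=1,scc[4]=4,scc[5]=5,scc[6]=2

step 1: low=(low[0]=0,low[1]=1,low[2]=?,low[3]=?,low[4]=?,low[5]=?,low[6]=?); scc=(scc[0]=?,scc[1]=0,scc[2]=?,scc[3]=?,scc[4]=?,scc[5]=?,scc[6]=?)
step 2: low=(low[0]=0,low[1]=1,low[2]=2,low[3]=3,low[4]=?,low[5]=?,low[6]=?); scc=(scc[0]=?,scc[1]=0,scc[2]=?,scc[3]=1,scc[4]=?,scc[5]=?,scc[6]=?)
step 3: low=(low[0]=0,low[1]=1,low[2]=2,low[3]=3,low[4]=?,low[5]=?,low[6]=2); scc=(scc[0]=?,scc[1]=0,scc[2]=?,scc[3]=1,scc[4]=?,scc[5]=?,scc[6]=?)
step 4: low=(low[0]=0,low[1]=1,low[2]=2,low[3]=3,low[4]=?,low[5]=?,low[6]=2); scc=(scc[0]=?,scc[1]=0,scc[2]=2,scc[3]=1,scc[4]=?,scc[5]=?,scc[6]=2)
step 5: low=(low[0]=0,low[1]=1,low[2]=2,low[3]=3,low[4]=?,low[5]=?,low[6]=2); scc=(scc[0]=3,scc[1]=0,scc[2]=2,scc[3]=1,scc[4]=?,scc[5]=?,scc[6]=2)
step 6: low=(low[0]=0,low[1]=1,low[2]=2,low[3]=3,low[4]=5,low[5]=?,low[6]=2); scc=(scc[0]=3,scc[1]=0,scc[2]=2,scc[3]=1,scc[4]=4,scc[5]=?,scc[6]=2)
step 7: low=(low[0]=0,low[1]=1,low[2]=2,low[3]=3,low[4]=5,low[5]=6,low[6]=2); scc=(scc[0]=3,scc[1]=0,scc[2]=2,scc[3]=1,scc[4]=4,scc[5]=5,scc[6]=2)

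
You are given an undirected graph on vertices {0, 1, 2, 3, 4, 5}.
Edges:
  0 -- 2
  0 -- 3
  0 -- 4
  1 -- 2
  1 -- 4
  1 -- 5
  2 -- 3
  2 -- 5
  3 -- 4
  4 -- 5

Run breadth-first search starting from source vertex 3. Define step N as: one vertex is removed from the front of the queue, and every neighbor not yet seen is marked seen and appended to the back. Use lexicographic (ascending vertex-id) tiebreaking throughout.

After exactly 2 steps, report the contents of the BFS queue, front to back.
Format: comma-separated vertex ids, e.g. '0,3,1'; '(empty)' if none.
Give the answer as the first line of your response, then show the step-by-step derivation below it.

2,4

step 1: dequeue 3; queue=[0,2,4]; order=3
step 2: dequeue 0; queue=[2,4]; order=3,0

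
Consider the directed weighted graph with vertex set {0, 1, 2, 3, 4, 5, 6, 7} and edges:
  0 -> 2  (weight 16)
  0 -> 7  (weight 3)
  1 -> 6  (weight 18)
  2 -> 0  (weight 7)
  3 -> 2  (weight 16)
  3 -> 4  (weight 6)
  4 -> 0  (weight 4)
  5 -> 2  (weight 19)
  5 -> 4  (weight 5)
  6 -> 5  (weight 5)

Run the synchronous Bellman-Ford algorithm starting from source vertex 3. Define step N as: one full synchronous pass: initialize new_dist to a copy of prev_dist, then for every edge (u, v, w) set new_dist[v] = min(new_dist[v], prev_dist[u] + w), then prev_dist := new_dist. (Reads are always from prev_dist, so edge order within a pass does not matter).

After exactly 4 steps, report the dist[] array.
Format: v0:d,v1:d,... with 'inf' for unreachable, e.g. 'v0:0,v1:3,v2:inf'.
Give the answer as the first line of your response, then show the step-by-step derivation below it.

v0:10,v1:inf,v2:16,v3:0,v4:6,v5:inf,v6:inf,v7:13

step 1: dist = v0:inf,v1:inf,v2:16,v3:0,v4:6,v5:inf,v6:inf,v7:inf
step 2: dist = v0:10,v1:inf,v2:16,v3:0,v4:6,v5:inf,v6:inf,v7:inf
step 3: dist = v0:10,v1:inf,v2:16,v3:0,v4:6,v5:inf,v6:inf,v7:13
step 4: dist = v0:10,v1:inf,v2:16,v3:0,v4:6,v5:inf,v6:inf,v7:13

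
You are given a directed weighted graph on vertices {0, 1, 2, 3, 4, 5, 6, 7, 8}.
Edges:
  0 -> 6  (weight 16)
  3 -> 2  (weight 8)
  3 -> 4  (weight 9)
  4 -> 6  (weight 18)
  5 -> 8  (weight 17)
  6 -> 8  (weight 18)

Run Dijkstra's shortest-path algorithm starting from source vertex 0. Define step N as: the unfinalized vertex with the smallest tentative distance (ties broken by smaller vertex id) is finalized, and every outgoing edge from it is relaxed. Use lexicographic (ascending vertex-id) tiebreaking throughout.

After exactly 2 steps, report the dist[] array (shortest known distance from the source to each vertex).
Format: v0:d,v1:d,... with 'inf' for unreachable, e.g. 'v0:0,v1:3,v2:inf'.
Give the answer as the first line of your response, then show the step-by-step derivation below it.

v0:0,v1:inf,v2:inf,v3:inf,v4:inf,v5:inf,v6:16,v7:inf,v8:34

step 1: dist = v0:0,v1:inf,v2:inf,v3:inf,v4:inf,v5:inf,v6:16,v7:inf,v8:inf
step 2: dist = v0:0,v1:inf,v2:inf,v3:inf,v4:inf,v5:inf,v6:16,v7:inf,v8:34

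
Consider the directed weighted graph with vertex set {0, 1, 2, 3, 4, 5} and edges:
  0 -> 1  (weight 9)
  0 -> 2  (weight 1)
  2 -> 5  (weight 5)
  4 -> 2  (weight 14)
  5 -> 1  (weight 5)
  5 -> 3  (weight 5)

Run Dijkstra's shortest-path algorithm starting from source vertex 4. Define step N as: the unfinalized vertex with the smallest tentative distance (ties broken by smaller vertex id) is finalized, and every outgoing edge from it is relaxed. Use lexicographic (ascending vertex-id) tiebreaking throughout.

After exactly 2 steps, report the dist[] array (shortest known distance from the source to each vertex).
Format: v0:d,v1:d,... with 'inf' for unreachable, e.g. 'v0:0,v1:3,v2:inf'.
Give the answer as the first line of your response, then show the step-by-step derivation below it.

v0:inf,v1:inf,v2:14,v3:inf,v4:0,v5:19

step 1: dist = v0:inf,v1:inf,v2:14,v3:inf,v4:0,v5:inf
step 2: dist = v0:inf,v1:inf,v2:14,v3:inf,v4:0,v5:19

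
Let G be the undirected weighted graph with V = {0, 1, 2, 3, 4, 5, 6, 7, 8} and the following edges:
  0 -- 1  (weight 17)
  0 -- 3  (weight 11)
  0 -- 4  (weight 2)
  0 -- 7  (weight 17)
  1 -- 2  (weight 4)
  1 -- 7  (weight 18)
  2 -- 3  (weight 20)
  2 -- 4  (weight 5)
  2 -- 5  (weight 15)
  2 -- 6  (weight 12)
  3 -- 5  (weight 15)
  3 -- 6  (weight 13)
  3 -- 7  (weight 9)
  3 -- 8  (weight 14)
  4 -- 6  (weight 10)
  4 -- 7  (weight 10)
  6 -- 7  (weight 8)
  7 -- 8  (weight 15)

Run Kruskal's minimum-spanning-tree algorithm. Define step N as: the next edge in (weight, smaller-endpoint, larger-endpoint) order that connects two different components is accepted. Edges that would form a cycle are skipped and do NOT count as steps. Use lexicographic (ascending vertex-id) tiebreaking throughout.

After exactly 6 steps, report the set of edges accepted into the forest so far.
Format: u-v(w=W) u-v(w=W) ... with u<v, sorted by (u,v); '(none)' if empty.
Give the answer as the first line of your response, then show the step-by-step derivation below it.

0-4(w=2) 1-2(w=4) 2-4(w=5) 3-7(w=9) 4-6(w=10) 6-7(w=8)

step 1: add edge 0-4 (w=2); MST = {0-4(w=2)}
step 2: add edge 1-2 (w=4); MST = {0-4(w=2) 1-2(w=4)}
step 3: add edge 2-4 (w=5); MST = {0-4(w=2) 1-2(w=4) 2-4(w=5)}
step 4: add edge 6-7 (w=8); MST = {0-4(w=2) 1-2(w=4) 2-4(w=5) 6-7(w=8)}
step 5: add edge 3-7 (w=9); MST = {0-4(w=2) 1-2(w=4) 2-4(w=5) 3-7(w=9) 6-7(w=8)}
step 6: add edge 4-6 (w=10); MST = {0-4(w=2) 1-2(w=4) 2-4(w=5) 3-7(w=9) 4-6(w=10) 6-7(w=8)}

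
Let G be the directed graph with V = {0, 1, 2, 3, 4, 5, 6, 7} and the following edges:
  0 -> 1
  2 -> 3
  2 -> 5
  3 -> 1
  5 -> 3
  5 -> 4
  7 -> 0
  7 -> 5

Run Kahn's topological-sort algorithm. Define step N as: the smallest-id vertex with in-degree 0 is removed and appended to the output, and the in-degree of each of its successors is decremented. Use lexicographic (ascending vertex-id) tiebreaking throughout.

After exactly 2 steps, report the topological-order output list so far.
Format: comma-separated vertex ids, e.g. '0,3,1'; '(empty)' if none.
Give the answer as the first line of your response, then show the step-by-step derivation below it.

2,6

step 1: output 2; order=[2]; indeg=(1,2,0,1,1,1,0,0)
step 2: output 6; order=[2,6]; indeg=(1,2,0,1,1,1,0,0)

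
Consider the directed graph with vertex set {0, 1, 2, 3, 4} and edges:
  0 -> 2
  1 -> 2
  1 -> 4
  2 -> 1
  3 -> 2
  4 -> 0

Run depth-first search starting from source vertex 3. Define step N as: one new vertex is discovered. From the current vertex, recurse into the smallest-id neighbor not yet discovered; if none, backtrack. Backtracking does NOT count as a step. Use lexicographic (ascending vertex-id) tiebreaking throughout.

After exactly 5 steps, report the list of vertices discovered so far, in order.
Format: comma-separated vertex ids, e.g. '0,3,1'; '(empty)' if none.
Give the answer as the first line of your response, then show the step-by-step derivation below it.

3,2,1,4,0

step 1: discover 3; path=3; order=3
step 2: discover 2; path=3>2; order=3,2
step 3: discover 1; path=3>2>1; order=3,2,1
step 4: discover 4; path=3>2>1>4; order=3,2,1,4
step 5: discover 0; path=3>2>1>4>0; order=3,2,1,4,0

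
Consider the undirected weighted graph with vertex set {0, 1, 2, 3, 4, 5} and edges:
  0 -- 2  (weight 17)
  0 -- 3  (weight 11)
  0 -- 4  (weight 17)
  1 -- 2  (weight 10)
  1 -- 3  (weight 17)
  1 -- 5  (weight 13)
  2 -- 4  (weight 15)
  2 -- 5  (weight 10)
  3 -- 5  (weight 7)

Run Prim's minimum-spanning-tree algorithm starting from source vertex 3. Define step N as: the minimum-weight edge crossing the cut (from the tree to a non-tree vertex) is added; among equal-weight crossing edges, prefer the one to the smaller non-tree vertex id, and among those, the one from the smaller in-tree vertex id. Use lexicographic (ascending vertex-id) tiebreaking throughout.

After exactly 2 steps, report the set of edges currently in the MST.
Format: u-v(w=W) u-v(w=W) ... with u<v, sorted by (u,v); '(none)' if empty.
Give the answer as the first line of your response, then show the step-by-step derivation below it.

2-5(w=10) 3-5(w=7)

step 1: add edge 3-5 (w=7); MST = {3-5(w=7)}
step 2: add edge 2-5 (w=10); MST = {2-5(w=10) 3-5(w=7)}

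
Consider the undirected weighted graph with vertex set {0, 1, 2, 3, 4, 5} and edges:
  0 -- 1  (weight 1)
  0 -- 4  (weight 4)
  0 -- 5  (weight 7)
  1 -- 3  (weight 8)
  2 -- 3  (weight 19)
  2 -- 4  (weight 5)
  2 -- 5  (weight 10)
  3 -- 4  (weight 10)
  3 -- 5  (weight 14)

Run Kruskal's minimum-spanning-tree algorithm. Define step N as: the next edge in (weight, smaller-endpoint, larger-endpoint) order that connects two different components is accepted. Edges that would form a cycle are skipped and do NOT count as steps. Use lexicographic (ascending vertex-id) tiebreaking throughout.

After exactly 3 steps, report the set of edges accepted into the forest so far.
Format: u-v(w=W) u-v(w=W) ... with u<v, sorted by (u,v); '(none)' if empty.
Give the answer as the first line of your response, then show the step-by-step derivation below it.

0-1(w=1) 0-4(w=4) 2-4(w=5)

step 1: add edge 0-1 (w=1); MST = {0-1(w=1)}
step 2: add edge 0-4 (w=4); MST = {0-1(w=1) 0-4(w=4)}
step 3: add edge 2-4 (w=5); MST = {0-1(w=1) 0-4(w=4) 2-4(w=5)}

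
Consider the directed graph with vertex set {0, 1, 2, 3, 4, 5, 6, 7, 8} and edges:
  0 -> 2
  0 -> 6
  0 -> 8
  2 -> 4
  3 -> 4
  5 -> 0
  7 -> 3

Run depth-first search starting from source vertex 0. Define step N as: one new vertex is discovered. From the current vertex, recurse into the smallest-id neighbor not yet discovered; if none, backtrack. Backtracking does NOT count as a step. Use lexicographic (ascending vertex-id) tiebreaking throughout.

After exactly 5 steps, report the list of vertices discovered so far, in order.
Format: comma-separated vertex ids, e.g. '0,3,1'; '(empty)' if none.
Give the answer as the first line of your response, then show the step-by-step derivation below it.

0,2,4,6,8

step 1: discover 0; path=0; order=0
step 2: discover 2; path=0>2; order=0,2
step 3: discover 4; path=0>2>4; order=0,2,4
step 4: discover 6; path=0>6; order=0,2,4,6
step 5: discover 8; path=0>8; order=0,2,4,6,8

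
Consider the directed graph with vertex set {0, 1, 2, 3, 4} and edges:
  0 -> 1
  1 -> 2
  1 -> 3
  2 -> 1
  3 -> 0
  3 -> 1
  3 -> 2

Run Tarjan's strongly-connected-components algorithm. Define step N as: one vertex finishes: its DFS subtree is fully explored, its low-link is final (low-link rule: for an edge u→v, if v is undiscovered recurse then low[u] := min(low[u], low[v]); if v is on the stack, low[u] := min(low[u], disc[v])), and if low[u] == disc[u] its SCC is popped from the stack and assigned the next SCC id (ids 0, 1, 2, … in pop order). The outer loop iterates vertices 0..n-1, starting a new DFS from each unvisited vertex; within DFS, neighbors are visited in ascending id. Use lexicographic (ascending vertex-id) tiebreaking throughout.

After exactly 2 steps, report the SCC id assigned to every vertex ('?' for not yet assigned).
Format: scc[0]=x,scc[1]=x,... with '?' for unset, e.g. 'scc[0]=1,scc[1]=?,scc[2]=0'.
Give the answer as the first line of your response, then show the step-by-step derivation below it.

scc[0]=?,scc[1]=?,scc[2]=?,scc[3]=?,scc[4]=?

step 1: low=(low[0]=0,low[1]=1,low[2]=1,low[3]=?,low[4]=?); scc=(scc[0]=?,scc[1]=?,scc[2]=?,scc[3]=?,scc[4]=?)
step 2: low=(low[0]=0,low[1]=1,low[2]=1,low[3]=0,low[4]=?); scc=(scc[0]=?,scc[1]=?,scc[2]=?,scc[3]=?,scc[4]=?)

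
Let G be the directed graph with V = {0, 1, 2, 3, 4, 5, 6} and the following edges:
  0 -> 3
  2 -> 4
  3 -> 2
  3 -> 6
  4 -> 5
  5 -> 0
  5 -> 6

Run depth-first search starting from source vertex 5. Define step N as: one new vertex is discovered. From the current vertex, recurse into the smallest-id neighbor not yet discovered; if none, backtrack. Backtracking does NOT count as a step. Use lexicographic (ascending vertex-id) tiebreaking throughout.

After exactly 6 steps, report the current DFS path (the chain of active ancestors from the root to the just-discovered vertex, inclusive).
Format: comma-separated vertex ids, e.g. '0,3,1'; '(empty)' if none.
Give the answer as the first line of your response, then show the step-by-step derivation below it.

5,0,3,6

step 1: discover 5; path=5; order=5
step 2: discover 0; path=5>0; order=5,0
step 3: discover 3; path=5>0>3; order=5,0,3
step 4: discover 2; path=5>0>3>2; order=5,0,3,2
step 5: discover 4; path=5>0>3>2>4; order=5,0,3,2,4
step 6: discover 6; path=5>0>3>6; order=5,0,3,2,4,6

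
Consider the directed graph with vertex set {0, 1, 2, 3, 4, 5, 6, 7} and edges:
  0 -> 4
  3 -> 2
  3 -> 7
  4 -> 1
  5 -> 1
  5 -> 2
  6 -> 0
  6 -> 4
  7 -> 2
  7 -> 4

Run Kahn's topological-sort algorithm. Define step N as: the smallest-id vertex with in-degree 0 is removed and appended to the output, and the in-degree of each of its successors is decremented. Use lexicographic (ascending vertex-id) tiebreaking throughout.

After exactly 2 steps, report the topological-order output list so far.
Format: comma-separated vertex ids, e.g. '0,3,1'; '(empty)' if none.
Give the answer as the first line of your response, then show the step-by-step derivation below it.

3,5

step 1: output 3; order=[3]; indeg=(1,2,2,0,3,0,0,0)
step 2: output 5; order=[3,5]; indeg=(1,1,1,0,3,0,0,0)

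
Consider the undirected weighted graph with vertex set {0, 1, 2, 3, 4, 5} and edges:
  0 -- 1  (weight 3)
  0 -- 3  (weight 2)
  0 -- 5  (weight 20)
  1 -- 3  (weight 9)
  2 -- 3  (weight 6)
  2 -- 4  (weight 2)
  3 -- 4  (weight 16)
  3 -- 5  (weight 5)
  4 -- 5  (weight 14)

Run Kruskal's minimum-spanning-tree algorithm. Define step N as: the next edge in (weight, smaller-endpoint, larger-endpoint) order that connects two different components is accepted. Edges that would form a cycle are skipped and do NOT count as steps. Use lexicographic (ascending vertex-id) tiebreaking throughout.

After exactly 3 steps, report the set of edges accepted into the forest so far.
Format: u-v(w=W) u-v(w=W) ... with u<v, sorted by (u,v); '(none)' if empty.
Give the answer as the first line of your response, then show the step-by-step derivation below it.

0-1(w=3) 0-3(w=2) 2-4(w=2)

step 1: add edge 0-3 (w=2); MST = {0-3(w=2)}
step 2: add edge 2-4 (w=2); MST = {0-3(w=2) 2-4(w=2)}
step 3: add edge 0-1 (w=3); MST = {0-1(w=3) 0-3(w=2) 2-4(w=2)}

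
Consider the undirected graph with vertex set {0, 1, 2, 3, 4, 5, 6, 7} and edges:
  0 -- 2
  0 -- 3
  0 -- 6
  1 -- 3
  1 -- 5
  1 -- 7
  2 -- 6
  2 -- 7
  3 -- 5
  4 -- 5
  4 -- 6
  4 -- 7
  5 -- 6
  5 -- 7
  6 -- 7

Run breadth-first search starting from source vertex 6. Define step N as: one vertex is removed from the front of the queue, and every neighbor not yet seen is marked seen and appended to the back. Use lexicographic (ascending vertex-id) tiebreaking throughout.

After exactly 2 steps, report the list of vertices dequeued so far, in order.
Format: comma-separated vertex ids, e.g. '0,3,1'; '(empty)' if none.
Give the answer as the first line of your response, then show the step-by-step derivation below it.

6,0

step 1: dequeue 6; queue=[0,2,4,5,7]; order=6
step 2: dequeue 0; queue=[2,4,5,7,3]; order=6,0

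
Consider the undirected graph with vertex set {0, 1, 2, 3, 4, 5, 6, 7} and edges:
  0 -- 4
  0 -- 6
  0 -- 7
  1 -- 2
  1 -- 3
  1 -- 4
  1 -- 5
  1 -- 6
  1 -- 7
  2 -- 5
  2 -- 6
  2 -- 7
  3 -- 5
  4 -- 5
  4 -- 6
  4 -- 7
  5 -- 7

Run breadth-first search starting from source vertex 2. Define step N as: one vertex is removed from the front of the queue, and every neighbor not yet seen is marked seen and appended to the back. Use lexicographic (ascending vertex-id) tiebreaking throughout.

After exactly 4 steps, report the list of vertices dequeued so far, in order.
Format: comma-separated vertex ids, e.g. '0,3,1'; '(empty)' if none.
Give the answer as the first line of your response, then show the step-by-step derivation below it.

2,1,5,6

step 1: dequeue 2; queue=[1,5,6,7]; order=2
step 2: dequeue 1; queue=[5,6,7,3,4]; order=2,1
step 3: dequeue 5; queue=[6,7,3,4]; order=2,1,5
step 4: dequeue 6; queue=[7,3,4,0]; order=2,1,5,6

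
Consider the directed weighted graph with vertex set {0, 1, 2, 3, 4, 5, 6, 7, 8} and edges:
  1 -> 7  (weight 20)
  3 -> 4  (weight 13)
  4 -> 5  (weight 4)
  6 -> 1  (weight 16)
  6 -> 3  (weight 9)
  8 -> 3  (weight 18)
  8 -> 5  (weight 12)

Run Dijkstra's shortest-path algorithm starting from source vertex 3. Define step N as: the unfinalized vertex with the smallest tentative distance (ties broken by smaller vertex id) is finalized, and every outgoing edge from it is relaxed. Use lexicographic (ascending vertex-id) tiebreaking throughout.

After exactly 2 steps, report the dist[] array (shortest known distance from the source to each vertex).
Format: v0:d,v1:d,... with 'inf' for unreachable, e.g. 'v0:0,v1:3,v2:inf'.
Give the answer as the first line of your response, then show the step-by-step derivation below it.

v0:inf,v1:inf,v2:inf,v3:0,v4:13,v5:17,v6:inf,v7:inf,v8:inf

step 1: dist = v0:inf,v1:inf,v2:inf,v3:0,v4:13,v5:inf,v6:inf,v7:inf,v8:inf
step 2: dist = v0:inf,v1:inf,v2:inf,v3:0,v4:13,v5:17,v6:inf,v7:inf,v8:inf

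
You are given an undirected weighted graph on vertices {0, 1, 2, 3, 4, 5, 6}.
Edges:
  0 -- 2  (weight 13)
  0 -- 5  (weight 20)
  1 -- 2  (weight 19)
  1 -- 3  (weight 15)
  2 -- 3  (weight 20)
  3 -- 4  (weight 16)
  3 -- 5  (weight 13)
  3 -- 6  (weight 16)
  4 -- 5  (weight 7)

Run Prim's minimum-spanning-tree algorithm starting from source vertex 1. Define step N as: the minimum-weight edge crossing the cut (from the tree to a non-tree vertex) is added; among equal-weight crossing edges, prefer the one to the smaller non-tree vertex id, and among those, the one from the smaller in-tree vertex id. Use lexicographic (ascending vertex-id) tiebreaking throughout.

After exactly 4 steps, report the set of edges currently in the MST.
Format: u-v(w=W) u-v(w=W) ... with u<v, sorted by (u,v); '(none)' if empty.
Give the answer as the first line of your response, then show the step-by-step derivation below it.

1-3(w=15) 3-5(w=13) 3-6(w=16) 4-5(w=7)

step 1: add edge 1-3 (w=15); MST = {1-3(w=15)}
step 2: add edge 3-5 (w=13); MST = {1-3(w=15) 3-5(w=13)}
step 3: add edge 4-5 (w=7); MST = {1-3(w=15) 3-5(w=13) 4-5(w=7)}
step 4: add edge 3-6 (w=16); MST = {1-3(w=15) 3-5(w=13) 3-6(w=16) 4-5(w=7)}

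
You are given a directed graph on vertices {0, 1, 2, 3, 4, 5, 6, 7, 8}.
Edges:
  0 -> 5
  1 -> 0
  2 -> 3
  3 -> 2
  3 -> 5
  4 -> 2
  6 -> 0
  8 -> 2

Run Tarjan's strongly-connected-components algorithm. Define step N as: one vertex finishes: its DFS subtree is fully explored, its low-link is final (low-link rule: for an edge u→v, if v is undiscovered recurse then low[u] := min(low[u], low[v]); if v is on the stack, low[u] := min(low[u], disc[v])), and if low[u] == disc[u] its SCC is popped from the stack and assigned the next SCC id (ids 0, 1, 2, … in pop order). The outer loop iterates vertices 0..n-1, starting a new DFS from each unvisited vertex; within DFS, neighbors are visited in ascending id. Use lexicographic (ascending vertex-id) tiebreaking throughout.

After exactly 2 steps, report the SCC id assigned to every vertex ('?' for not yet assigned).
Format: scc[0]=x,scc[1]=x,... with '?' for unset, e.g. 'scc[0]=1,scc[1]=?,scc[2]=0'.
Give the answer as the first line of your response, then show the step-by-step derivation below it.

scc[0]=1,scc[1]=?,scc[2]=?,scc[3]=?,scc[4]=?,scc[5]=0,scc[6]=?,scc[7]=?,scc[8]=?

step 1: low=(low[0]=0,low[1]=?,low[2]=?,low[3]=?,low[4]=?,low[5]=1,low[6]=?,low[7]=?,low[8]=?); scc=(scc[0]=?,scc[1]=?,scc[2]=?,scc[3]=?,scc[4]=?,scc[5]=0,scc[6]=?,scc[7]=?,scc[8]=?)
step 2: low=(low[0]=0,low[1]=?,low[2]=?,low[3]=?,low[4]=?,low[5]=1,low[6]=?,low[7]=?,low[8]=?); scc=(scc[0]=1,scc[1]=?,scc[2]=?,scc[3]=?,scc[4]=?,scc[5]=0,scc[6]=?,scc[7]=?,scc[8]=?)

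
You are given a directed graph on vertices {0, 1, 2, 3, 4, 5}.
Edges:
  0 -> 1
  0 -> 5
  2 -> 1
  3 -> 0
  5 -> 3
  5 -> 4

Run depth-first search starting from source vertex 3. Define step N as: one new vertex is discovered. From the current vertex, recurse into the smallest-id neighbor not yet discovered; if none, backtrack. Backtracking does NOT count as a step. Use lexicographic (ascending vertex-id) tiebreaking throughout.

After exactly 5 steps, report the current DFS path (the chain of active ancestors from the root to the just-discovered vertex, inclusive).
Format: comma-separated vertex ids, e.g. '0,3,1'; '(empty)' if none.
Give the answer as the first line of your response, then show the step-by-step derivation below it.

3,0,5,4

step 1: discover 3; path=3; order=3
step 2: discover 0; path=3>0; order=3,0
step 3: discover 1; path=3>0>1; order=3,0,1
step 4: discover 5; path=3>0>5; order=3,0,1,5
step 5: discover 4; path=3>0>5>4; order=3,0,1,5,4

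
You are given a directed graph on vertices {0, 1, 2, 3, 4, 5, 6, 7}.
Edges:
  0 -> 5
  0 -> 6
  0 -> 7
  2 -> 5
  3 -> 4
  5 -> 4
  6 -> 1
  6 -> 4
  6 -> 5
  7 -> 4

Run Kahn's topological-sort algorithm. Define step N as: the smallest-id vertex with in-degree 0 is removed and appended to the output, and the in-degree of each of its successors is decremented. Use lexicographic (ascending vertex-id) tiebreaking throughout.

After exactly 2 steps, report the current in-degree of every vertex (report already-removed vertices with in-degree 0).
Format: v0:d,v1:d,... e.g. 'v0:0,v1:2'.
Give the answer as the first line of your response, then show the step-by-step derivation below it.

v0:0,v1:1,v2:0,v3:0,v4:4,v5:1,v6:0,v7:0

step 1: output 0; order=[0]; indeg=(0,1,0,0,4,2,0,0)
step 2: output 2; order=[0,2]; indeg=(0,1,0,0,4,1,0,0)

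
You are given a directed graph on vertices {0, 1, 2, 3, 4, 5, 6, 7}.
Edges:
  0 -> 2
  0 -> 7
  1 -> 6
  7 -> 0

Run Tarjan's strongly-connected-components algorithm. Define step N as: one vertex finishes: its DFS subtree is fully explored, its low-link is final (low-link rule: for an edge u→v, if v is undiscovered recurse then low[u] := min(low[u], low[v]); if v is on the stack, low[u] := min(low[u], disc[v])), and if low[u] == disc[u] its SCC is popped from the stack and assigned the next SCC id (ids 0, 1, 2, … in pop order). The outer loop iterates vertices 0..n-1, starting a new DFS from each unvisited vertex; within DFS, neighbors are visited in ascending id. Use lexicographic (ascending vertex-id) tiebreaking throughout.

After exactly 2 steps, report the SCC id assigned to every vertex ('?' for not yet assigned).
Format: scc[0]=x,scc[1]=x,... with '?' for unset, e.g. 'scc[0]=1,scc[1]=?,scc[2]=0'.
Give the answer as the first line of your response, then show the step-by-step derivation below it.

scc[0]=?,scc[1]=?,scc[2]=0,scc[3]=?,scc[4]=?,scc[5]=?,scc[6]=?,scc[7]=?

step 1: low=(low[0]=0,low[1]=?,low[2]=1,low[3]=?,low[4]=?,low[5]=?,low[6]=?,low[7]=?); scc=(scc[0]=?,scc[1]=?,scc[2]=0,scc[3]=?,scc[4]=?,scc[5]=?,scc[6]=?,scc[7]=?)
step 2: low=(low[0]=0,low[1]=?,low[2]=1,low[3]=?,low[4]=?,low[5]=?,low[6]=?,low[7]=0); scc=(scc[0]=?,scc[1]=?,scc[2]=0,scc[3]=?,scc[4]=?,scc[5]=?,scc[6]=?,scc[7]=?)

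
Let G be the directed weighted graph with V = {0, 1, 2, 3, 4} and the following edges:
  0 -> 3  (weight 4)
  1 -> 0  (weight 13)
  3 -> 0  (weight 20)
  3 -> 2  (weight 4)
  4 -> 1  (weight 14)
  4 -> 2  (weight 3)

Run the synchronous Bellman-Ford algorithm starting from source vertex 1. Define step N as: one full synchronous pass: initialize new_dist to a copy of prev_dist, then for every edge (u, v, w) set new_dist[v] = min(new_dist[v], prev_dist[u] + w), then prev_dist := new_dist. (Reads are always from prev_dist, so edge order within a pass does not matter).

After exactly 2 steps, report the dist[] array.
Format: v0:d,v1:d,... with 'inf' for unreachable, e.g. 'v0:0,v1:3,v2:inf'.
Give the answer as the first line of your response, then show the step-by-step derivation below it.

v0:13,v1:0,v2:inf,v3:17,v4:inf

step 1: dist = v0:13,v1:0,v2:inf,v3:inf,v4:inf
step 2: dist = v0:13,v1:0,v2:inf,v3:17,v4:inf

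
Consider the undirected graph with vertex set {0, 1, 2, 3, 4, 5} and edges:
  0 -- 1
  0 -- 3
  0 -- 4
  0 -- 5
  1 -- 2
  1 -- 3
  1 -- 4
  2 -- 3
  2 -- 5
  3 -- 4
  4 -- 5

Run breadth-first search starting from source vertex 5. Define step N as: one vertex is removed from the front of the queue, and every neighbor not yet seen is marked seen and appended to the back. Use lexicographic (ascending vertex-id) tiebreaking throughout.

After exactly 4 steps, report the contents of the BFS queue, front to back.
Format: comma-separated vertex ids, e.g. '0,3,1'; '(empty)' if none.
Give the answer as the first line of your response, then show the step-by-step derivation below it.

1,3

step 1: dequeue 5; queue=[0,2,4]; order=5
step 2: dequeue 0; queue=[2,4,1,3]; order=5,0
step 3: dequeue 2; queue=[4,1,3]; order=5,0,2
step 4: dequeue 4; queue=[1,3]; order=5,0,2,4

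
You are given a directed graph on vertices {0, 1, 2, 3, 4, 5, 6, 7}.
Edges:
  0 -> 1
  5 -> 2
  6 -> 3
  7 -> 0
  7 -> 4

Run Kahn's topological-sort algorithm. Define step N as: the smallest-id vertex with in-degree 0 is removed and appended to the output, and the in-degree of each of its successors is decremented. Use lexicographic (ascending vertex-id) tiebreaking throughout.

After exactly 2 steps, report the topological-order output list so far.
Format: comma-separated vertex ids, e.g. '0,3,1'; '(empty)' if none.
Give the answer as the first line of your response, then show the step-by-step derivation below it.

5,2

step 1: output 5; order=[5]; indeg=(1,1,0,1,1,0,0,0)
step 2: output 2; order=[5,2]; indeg=(1,1,0,1,1,0,0,0)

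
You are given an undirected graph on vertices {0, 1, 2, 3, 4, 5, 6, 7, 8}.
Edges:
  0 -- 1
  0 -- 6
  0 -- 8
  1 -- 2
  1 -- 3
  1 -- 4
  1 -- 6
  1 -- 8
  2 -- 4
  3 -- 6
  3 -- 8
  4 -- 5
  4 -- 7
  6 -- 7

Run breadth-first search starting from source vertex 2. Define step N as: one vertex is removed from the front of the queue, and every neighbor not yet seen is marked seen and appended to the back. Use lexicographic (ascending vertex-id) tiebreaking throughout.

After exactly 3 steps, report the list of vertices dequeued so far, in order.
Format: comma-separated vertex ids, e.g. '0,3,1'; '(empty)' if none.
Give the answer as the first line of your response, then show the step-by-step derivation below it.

2,1,4

step 1: dequeue 2; queue=[1,4]; order=2
step 2: dequeue 1; queue=[4,0,3,6,8]; order=2,1
step 3: dequeue 4; queue=[0,3,6,8,5,7]; order=2,1,4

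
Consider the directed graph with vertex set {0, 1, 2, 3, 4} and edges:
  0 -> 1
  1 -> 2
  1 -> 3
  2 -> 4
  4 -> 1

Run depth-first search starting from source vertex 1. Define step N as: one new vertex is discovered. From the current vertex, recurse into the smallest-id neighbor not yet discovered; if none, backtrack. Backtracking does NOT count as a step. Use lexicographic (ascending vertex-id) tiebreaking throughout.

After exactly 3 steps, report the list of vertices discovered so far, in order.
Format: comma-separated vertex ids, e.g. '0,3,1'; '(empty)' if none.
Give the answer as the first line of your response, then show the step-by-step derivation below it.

1,2,4

step 1: discover 1; path=1; order=1
step 2: discover 2; path=1>2; order=1,2
step 3: discover 4; path=1>2>4; order=1,2,4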